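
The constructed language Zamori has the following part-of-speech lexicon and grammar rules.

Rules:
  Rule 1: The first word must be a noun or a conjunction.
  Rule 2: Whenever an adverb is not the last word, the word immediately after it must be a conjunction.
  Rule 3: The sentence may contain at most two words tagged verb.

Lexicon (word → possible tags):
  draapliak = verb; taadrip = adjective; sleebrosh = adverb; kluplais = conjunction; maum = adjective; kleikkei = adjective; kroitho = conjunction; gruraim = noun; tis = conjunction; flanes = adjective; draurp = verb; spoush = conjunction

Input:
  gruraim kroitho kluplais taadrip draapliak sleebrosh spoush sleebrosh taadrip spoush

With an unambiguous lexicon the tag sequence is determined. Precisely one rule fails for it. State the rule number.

2

Fixed tagging: noun conjunction conjunction adjective verb adverb conjunction adverb adjective conjunction.
Rule check: R1 holds, R2 violated, R3 holds.
Only rule 2 fails.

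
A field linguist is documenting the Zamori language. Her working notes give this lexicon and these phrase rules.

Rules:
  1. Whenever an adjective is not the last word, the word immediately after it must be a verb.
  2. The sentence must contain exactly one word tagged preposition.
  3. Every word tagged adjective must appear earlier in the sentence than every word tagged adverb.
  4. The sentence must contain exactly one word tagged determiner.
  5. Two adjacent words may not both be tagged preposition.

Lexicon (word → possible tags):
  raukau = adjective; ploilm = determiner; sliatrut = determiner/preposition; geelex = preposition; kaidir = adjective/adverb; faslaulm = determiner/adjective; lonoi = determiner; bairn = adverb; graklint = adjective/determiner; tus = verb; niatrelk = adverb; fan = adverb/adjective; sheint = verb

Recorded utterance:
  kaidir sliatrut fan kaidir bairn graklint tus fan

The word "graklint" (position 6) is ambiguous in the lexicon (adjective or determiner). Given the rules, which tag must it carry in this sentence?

Candidates per position — 1:kaidir {adjective,adverb}; 2:sliatrut {determiner,preposition}; 3:fan {adverb,adjective}; 4:kaidir {adjective,adverb}; 5:bairn {adverb}; 6:graklint {adjective,determiner}; 7:tus {verb}; 8:fan {adverb,adjective}.
Word 1 cannot be adjective — rule 1 would then fail for every completion. It is adverb.
Word 2 cannot be determiner — rule 2 would then fail for every completion. It is preposition.
Word 3 cannot be adjective — rule 1 would then fail for every completion. It is adverb.
Word 4 cannot be adjective — rule 1 would then fail for every completion. It is adverb.
Word 6 cannot be adjective — rule 3 would then fail for every completion. It is determiner.
Word 8 cannot be adjective — rule 3 would then fail for every completion. It is adverb.
So the tagging must be: adverb preposition adverb adverb adverb determiner verb adverb.
Check: rule 1 satisfied; rule 2 satisfied; rule 3 satisfied; rule 4 satisfied; rule 5 satisfied.

determiner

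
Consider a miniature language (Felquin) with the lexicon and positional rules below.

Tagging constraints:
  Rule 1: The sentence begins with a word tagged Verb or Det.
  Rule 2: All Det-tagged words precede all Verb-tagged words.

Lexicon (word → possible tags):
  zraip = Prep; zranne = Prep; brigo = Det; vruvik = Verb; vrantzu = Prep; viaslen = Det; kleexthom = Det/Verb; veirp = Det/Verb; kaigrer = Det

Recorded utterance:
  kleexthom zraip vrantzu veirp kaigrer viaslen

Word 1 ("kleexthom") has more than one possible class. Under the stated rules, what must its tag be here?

Candidates per position — 1:kleexthom {Det,Verb}; 2:zraip {Prep}; 3:vrantzu {Prep}; 4:veirp {Det,Verb}; 5:kaigrer {Det}; 6:viaslen {Det}.
Position 1: tagging it Verb would leave rule 2 unsatisfiable, so it must be Det.
Position 4: tagging it Verb would leave rule 2 unsatisfiable, so it must be Det.
So the tagging must be: Det Prep Prep Det Det Det.
Rule-by-rule: rule 1 satisfied; rule 2 satisfied.

Det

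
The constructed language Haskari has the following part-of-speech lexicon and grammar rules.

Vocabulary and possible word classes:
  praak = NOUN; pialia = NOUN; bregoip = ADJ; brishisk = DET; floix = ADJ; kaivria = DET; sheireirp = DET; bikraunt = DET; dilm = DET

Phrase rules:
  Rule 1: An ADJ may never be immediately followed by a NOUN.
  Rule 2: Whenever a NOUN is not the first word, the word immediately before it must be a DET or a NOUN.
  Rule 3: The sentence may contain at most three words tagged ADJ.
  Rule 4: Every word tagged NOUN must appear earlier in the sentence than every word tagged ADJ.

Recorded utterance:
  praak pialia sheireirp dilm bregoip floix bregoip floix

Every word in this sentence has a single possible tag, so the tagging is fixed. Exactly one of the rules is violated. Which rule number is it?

3

Fixed tagging: NOUN NOUN DET DET ADJ ADJ ADJ ADJ.
Checking each rule: R1 ✓, R2 ✓, R3 ✗, R4 ✓.
Only rule 3 fails.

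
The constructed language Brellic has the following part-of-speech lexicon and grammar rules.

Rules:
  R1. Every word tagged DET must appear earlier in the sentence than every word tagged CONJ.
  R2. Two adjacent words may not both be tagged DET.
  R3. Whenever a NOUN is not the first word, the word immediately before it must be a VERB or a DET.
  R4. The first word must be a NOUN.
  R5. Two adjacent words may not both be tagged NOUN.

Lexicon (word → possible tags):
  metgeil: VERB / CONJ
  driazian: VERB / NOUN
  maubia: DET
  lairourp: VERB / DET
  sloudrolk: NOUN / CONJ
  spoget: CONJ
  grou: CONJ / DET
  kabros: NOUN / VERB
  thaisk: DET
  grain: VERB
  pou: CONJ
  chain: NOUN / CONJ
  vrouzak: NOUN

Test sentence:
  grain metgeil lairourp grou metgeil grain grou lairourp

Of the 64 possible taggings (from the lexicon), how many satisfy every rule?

0

Candidates per position — 1:grain {VERB}; 2:metgeil {VERB,CONJ}; 3:lairourp {VERB,DET}; 4:grou {CONJ,DET}; 5:metgeil {VERB,CONJ}; 6:grain {VERB}; 7:grou {CONJ,DET}; 8:lairourp {VERB,DET}.
There are 64 candidate sequences in total.
Rule 4 cannot be satisfied by any choice of tags from the lexicon.
So there is no consistent tagging.
Count = 0.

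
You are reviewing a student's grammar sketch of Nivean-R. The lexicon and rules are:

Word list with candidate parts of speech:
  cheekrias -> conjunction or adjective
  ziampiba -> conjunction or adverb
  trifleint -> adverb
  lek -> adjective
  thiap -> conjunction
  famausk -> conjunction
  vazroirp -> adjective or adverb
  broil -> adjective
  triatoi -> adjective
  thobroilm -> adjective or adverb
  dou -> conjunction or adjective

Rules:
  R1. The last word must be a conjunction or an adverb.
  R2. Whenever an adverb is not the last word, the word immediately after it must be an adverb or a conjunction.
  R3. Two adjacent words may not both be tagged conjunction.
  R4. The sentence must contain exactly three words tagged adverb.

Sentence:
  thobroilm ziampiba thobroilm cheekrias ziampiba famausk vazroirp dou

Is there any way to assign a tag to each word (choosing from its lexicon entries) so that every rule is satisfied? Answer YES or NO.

Candidates per position — 1:thobroilm {adjective,adverb}; 2:ziampiba {conjunction,adverb}; 3:thobroilm {adjective,adverb}; 4:cheekrias {conjunction,adjective}; 5:ziampiba {conjunction,adverb}; 6:famausk {conjunction}; 7:vazroirp {adjective,adverb}; 8:dou {conjunction,adjective}.
One satisfying assignment: adverb conjunction adjective conjunction adverb conjunction adverb conjunction.
Check: rule 1 ok; rule 2 ok; rule 3 ok; rule 4 ok.

YES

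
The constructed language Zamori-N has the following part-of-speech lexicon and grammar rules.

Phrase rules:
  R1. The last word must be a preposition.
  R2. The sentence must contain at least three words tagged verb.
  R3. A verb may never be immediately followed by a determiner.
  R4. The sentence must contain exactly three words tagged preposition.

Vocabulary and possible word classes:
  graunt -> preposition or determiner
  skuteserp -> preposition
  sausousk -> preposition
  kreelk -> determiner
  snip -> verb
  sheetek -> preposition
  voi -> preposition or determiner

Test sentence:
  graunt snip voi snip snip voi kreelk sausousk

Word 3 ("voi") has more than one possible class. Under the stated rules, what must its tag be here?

Candidates per position — 1:graunt {preposition,determiner}; 2:snip {verb}; 3:voi {preposition,determiner}; 4:snip {verb}; 5:snip {verb}; 6:voi {preposition,determiner}; 7:kreelk {determiner}; 8:sausousk {preposition}.
At position 3, choosing determiner makes rule 3 impossible to satisfy; hence preposition.
At position 6, choosing determiner makes rule 3 impossible to satisfy; hence preposition.
At position 1, choosing preposition makes rule 4 impossible to satisfy; hence determiner.
So the tagging must be: determiner verb preposition verb verb preposition determiner preposition.
Check: rule 1 holds; rule 2 holds; rule 3 holds; rule 4 holds.

preposition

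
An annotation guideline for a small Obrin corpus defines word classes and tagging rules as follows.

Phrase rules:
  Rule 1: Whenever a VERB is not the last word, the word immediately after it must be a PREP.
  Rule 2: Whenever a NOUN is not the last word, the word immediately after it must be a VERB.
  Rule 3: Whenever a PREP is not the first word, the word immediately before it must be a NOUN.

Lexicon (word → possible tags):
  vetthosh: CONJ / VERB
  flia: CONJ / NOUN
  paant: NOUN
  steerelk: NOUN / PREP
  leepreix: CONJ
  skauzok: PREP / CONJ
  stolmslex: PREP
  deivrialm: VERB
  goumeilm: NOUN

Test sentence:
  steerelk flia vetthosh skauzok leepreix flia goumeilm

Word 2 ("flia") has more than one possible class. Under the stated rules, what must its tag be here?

Candidates per position — 1:steerelk {NOUN,PREP}; 2:flia {CONJ,NOUN}; 3:vetthosh {CONJ,VERB}; 4:skauzok {PREP,CONJ}; 5:leepreix {CONJ}; 6:flia {CONJ,NOUN}; 7:goumeilm {NOUN}.
At position 1, choosing NOUN makes rule 2 impossible to satisfy; hence PREP.
At position 4, choosing PREP makes rule 3 impossible to satisfy; hence CONJ.
At position 6, choosing NOUN makes rule 2 impossible to satisfy; hence CONJ.
At position 3, choosing VERB makes rule 1 impossible to satisfy; hence CONJ.
At position 2, choosing NOUN makes rule 2 impossible to satisfy; hence CONJ.
The only consistent sequence is: PREP CONJ CONJ CONJ CONJ CONJ NOUN.
Rule-by-rule: rule 1 ✓; rule 2 ✓; rule 3 ✓.

CONJ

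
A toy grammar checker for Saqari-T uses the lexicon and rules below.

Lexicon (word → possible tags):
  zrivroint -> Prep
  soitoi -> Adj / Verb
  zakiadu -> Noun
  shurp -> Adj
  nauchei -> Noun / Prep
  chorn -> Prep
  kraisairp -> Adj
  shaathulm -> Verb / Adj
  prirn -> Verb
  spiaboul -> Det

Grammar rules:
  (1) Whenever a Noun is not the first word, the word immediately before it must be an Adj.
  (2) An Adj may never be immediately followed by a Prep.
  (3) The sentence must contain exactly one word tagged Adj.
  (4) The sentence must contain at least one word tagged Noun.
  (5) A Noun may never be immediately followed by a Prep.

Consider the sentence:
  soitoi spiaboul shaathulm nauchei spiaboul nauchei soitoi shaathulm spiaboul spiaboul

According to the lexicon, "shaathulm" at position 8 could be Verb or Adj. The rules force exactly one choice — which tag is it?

Candidates per position — 1:soitoi {Adj,Verb}; 2:spiaboul {Det}; 3:shaathulm {Verb,Adj}; 4:nauchei {Noun,Prep}; 5:spiaboul {Det}; 6:nauchei {Noun,Prep}; 7:soitoi {Adj,Verb}; 8:shaathulm {Verb,Adj}; 9:spiaboul {Det}; 10:spiaboul {Det}.
At position 6, choosing Noun makes rule 1 impossible to satisfy; hence Prep.
At position 4, choosing Prep makes rule 4 impossible to satisfy; hence Noun.
At position 3, choosing Verb makes rule 1 impossible to satisfy; hence Adj.
At position 7, choosing Adj makes rule 3 impossible to satisfy; hence Verb.
At position 8, choosing Adj makes rule 3 impossible to satisfy; hence Verb.
At position 1, choosing Adj makes rule 3 impossible to satisfy; hence Verb.
So the tagging must be: Verb Det Adj Noun Det Prep Verb Verb Det Det.
Verifying each rule — rule 1 satisfied; rule 2 satisfied; rule 3 satisfied; rule 4 satisfied; rule 5 satisfied.

Verb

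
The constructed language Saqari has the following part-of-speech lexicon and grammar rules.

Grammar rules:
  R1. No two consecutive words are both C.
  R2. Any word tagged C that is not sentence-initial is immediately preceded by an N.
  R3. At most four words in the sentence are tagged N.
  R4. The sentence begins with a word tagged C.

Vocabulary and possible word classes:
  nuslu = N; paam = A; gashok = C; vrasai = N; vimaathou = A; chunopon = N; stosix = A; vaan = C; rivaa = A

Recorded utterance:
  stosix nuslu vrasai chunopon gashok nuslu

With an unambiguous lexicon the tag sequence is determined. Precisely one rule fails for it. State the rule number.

Fixed tagging: A N N N C N.
Checking each rule: R1 pass, R2 pass, R3 pass, R4 fail.
Only rule 4 fails.

4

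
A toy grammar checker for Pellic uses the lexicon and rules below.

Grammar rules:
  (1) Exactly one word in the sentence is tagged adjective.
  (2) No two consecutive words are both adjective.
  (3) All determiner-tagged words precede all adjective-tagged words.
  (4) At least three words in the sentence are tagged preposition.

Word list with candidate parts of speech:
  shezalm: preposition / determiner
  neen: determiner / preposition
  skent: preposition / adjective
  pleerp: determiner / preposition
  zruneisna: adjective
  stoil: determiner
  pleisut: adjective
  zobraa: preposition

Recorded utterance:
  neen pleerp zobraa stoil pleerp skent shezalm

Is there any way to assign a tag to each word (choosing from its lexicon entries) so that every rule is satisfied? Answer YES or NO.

YES

Candidates per position — 1:neen {determiner,preposition}; 2:pleerp {determiner,preposition}; 3:zobraa {preposition}; 4:stoil {determiner}; 5:pleerp {determiner,preposition}; 6:skent {preposition,adjective}; 7:shezalm {preposition,determiner}.
One satisfying assignment: determiner preposition preposition determiner determiner adjective preposition.
Rule-by-rule: rule 1 ✓; rule 2 ✓; rule 3 ✓; rule 4 ✓.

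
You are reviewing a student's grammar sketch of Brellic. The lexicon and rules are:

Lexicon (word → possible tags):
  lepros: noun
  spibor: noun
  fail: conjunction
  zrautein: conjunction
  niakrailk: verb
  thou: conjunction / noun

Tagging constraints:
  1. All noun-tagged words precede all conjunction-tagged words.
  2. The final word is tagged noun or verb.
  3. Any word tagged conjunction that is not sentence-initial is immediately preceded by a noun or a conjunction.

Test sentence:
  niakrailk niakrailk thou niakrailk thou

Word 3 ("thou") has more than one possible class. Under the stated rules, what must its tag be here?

noun

Candidates per position — 1:niakrailk {verb}; 2:niakrailk {verb}; 3:thou {conjunction,noun}; 4:niakrailk {verb}; 5:thou {conjunction,noun}.
If word 3 were conjunction, no tagging could satisfy rule 3; so word 3 is noun.
If word 5 were conjunction, no tagging could satisfy rule 2; so word 5 is noun.
So the tagging must be: verb verb noun verb noun.
Checking: rule 1 ✓; rule 2 ✓; rule 3 ✓.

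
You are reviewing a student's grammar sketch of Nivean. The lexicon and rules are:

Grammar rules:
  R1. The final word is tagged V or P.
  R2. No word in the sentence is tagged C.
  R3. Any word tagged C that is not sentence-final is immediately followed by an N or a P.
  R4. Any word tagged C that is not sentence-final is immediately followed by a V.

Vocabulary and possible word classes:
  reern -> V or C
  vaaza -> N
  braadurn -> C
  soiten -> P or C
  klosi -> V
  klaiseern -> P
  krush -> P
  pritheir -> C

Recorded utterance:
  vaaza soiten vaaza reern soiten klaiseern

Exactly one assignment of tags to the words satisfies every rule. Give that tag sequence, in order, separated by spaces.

Candidates per position — 1:vaaza {N}; 2:soiten {P,C}; 3:vaaza {N}; 4:reern {V,C}; 5:soiten {P,C}; 6:klaiseern {P}.
At position 2, choosing C makes rule 2 impossible to satisfy; hence P.
At position 4, choosing C makes rule 2 impossible to satisfy; hence V.
At position 5, choosing C makes rule 2 impossible to satisfy; hence P.
That leaves exactly one tagging: N P N V P P.
Verifying each rule — rule 1 ok; rule 2 ok; rule 3 ok; rule 4 ok.

N P N V P P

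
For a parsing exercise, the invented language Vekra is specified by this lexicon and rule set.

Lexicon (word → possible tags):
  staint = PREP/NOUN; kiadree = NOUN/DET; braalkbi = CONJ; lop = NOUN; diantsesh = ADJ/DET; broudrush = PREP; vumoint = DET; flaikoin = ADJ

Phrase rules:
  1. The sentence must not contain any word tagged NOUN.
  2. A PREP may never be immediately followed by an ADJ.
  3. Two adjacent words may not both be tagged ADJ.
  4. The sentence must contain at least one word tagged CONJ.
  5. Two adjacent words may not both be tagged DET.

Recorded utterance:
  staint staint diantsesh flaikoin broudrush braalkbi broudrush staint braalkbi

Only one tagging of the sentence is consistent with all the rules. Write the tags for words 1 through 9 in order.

Candidates per position — 1:staint {PREP,NOUN}; 2:staint {PREP,NOUN}; 3:diantsesh {ADJ,DET}; 4:flaikoin {ADJ}; 5:broudrush {PREP}; 6:braalkbi {CONJ}; 7:broudrush {PREP}; 8:staint {PREP,NOUN}; 9:braalkbi {CONJ}.
If word 1 were NOUN, no tagging could satisfy rule 1; so word 1 is PREP.
If word 2 were NOUN, no tagging could satisfy rule 1; so word 2 is PREP.
If word 3 were ADJ, no tagging could satisfy rule 2; so word 3 is DET.
If word 8 were NOUN, no tagging could satisfy rule 1; so word 8 is PREP.
The unique satisfying tagging is: PREP PREP DET ADJ PREP CONJ PREP PREP CONJ.
Verifying each rule — rule 1 satisfied; rule 2 satisfied; rule 3 satisfied; rule 4 satisfied; rule 5 satisfied.

PREP PREP DET ADJ PREP CONJ PREP PREP CONJ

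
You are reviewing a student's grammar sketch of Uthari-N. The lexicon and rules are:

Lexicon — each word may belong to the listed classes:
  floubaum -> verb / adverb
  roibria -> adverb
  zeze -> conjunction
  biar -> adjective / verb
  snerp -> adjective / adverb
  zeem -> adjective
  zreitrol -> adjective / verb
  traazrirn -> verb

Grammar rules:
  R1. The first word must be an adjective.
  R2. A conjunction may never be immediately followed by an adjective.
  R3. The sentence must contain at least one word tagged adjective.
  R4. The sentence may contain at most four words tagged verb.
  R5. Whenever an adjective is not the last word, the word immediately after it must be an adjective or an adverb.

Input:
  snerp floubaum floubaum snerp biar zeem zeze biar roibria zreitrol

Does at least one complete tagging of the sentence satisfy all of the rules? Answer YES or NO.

NO

Candidates per position — 1:snerp {adjective,adverb}; 2:floubaum {verb,adverb}; 3:floubaum {verb,adverb}; 4:snerp {adjective,adverb}; 5:biar {adjective,verb}; 6:zeem {adjective}; 7:zeze {conjunction}; 8:biar {adjective,verb}; 9:roibria {adverb}; 10:zreitrol {adjective,verb}.
Rule 5 cannot be satisfied by any choice of tags from the lexicon.
So there is no consistent tagging.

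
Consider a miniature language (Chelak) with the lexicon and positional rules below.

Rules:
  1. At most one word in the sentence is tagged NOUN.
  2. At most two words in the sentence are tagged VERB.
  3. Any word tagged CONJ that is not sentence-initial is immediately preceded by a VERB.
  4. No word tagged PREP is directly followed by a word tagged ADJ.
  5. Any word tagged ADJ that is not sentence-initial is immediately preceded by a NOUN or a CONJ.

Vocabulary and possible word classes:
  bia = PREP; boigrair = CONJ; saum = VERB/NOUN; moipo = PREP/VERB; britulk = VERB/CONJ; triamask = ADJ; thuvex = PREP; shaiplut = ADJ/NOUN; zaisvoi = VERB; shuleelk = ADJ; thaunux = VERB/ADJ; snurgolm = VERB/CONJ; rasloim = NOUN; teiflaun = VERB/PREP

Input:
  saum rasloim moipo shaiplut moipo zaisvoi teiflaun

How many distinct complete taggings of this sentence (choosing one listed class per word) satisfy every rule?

Candidates per position — 1:saum {VERB,NOUN}; 2:rasloim {NOUN}; 3:moipo {PREP,VERB}; 4:shaiplut {ADJ,NOUN}; 5:moipo {PREP,VERB}; 6:zaisvoi {VERB}; 7:teiflaun {VERB,PREP}.
There are 32 candidate sequences in total.
Every candidate sequence violates at least one rule; no consistent tagging exists.
Count = 0.

0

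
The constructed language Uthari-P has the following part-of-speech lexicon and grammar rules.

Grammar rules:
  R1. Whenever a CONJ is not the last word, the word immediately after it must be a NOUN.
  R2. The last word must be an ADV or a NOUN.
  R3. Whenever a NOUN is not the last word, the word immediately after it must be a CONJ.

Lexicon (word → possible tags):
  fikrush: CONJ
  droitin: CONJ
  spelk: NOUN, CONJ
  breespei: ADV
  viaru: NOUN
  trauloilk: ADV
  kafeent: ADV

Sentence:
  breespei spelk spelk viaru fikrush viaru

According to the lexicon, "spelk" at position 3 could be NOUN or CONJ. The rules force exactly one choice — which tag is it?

CONJ

Candidates per position — 1:breespei {ADV}; 2:spelk {NOUN,CONJ}; 3:spelk {NOUN,CONJ}; 4:viaru {NOUN}; 5:fikrush {CONJ}; 6:viaru {NOUN}.
At position 3, choosing NOUN makes rule 3 impossible to satisfy; hence CONJ.
At position 2, choosing CONJ makes rule 1 impossible to satisfy; hence NOUN.
The only consistent sequence is: ADV NOUN CONJ NOUN CONJ NOUN.
Rule-by-rule: rule 1 holds; rule 2 holds; rule 3 holds.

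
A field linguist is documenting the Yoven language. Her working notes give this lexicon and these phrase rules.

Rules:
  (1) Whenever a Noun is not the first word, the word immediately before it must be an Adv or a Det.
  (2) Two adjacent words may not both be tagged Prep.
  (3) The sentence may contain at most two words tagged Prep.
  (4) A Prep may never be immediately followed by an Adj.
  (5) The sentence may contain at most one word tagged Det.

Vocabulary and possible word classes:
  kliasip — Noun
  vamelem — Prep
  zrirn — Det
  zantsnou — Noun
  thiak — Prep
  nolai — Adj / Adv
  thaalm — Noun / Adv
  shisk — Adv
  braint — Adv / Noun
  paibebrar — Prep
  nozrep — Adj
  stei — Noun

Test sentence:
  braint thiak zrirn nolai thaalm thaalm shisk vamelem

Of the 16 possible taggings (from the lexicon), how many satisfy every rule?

Candidates per position — 1:braint {Adv,Noun}; 2:thiak {Prep}; 3:zrirn {Det}; 4:nolai {Adj,Adv}; 5:thaalm {Noun,Adv}; 6:thaalm {Noun,Adv}; 7:shisk {Adv}; 8:vamelem {Prep}.
There are 16 candidate sequences in total.
Checking each against the rules leaves 10 sequences.
Count = 10.

10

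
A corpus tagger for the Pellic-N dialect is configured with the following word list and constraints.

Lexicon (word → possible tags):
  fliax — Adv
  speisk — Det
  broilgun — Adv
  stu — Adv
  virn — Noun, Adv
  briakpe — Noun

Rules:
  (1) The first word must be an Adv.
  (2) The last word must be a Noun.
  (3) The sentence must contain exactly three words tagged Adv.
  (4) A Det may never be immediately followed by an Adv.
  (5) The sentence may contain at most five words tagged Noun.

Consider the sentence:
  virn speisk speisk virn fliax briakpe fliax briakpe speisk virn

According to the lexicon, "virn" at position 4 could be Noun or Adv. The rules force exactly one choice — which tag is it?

Noun

Candidates per position — 1:virn {Noun,Adv}; 2:speisk {Det}; 3:speisk {Det}; 4:virn {Noun,Adv}; 5:fliax {Adv}; 6:briakpe {Noun}; 7:fliax {Adv}; 8:briakpe {Noun}; 9:speisk {Det}; 10:virn {Noun,Adv}.
If word 1 were Noun, no tagging could satisfy rule 1; so word 1 is Adv.
If word 4 were Adv, no tagging could satisfy rule 3; so word 4 is Noun.
If word 10 were Adv, no tagging could satisfy rule 2; so word 10 is Noun.
So the tagging must be: Adv Det Det Noun Adv Noun Adv Noun Det Noun.
Verifying each rule — rule 1 ok; rule 2 ok; rule 3 ok; rule 4 ok; rule 5 ok.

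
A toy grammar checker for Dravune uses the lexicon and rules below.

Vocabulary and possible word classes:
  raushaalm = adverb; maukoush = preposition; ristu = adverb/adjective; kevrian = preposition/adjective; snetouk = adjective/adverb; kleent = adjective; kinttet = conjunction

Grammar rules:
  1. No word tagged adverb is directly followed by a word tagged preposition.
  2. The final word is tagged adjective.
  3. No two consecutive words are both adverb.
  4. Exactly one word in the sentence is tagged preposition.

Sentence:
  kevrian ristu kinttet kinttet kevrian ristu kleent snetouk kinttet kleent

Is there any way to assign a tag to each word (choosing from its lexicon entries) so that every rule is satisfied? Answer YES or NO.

YES

Candidates per position — 1:kevrian {preposition,adjective}; 2:ristu {adverb,adjective}; 3:kinttet {conjunction}; 4:kinttet {conjunction}; 5:kevrian {preposition,adjective}; 6:ristu {adverb,adjective}; 7:kleent {adjective}; 8:snetouk {adjective,adverb}; 9:kinttet {conjunction}; 10:kleent {adjective}.
One satisfying assignment: preposition adjective conjunction conjunction adjective adverb adjective adverb conjunction adjective.
Checking: rule 1 ok; rule 2 ok; rule 3 ok; rule 4 ok.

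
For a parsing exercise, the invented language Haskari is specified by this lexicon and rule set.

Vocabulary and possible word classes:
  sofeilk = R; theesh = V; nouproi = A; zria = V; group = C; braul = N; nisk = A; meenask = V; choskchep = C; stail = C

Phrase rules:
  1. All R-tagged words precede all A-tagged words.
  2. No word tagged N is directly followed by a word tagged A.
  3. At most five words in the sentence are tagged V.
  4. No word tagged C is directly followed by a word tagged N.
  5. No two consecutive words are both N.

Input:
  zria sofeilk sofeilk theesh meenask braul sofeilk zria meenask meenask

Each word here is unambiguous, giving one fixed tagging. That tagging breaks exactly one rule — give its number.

Fixed tagging: V R R V V N R V V V.
Applying the rules: R1 pass, R2 pass, R3 fail, R4 pass, R5 pass.
Only rule 3 fails.

3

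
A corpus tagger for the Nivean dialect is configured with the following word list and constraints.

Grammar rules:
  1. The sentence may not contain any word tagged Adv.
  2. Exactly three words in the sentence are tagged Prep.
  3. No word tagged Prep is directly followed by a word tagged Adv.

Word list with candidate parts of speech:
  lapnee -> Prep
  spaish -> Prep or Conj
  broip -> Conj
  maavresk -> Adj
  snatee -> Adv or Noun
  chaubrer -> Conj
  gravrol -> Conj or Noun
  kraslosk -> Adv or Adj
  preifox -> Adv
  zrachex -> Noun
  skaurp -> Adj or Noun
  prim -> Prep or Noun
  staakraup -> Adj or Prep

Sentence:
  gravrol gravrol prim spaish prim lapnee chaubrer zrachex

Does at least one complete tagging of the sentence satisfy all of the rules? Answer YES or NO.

YES

Candidates per position — 1:gravrol {Conj,Noun}; 2:gravrol {Conj,Noun}; 3:prim {Prep,Noun}; 4:spaish {Prep,Conj}; 5:prim {Prep,Noun}; 6:lapnee {Prep}; 7:chaubrer {Conj}; 8:zrachex {Noun}.
One satisfying assignment: Noun Conj Prep Conj Prep Prep Conj Noun.
Checking: rule 1 satisfied; rule 2 satisfied; rule 3 satisfied.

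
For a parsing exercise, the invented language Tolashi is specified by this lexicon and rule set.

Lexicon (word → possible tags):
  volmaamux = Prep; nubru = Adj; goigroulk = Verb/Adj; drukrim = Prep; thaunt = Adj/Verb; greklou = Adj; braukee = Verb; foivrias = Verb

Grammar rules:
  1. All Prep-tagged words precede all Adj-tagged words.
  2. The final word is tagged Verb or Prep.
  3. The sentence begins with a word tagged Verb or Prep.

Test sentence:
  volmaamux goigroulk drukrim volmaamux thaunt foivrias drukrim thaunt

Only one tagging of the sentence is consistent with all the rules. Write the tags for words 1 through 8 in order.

Prep Verb Prep Prep Verb Verb Prep Verb

Candidates per position — 1:volmaamux {Prep}; 2:goigroulk {Verb,Adj}; 3:drukrim {Prep}; 4:volmaamux {Prep}; 5:thaunt {Adj,Verb}; 6:foivrias {Verb}; 7:drukrim {Prep}; 8:thaunt {Adj,Verb}.
At position 2, choosing Adj makes rule 1 impossible to satisfy; hence Verb.
At position 5, choosing Adj makes rule 1 impossible to satisfy; hence Verb.
At position 8, choosing Adj makes rule 2 impossible to satisfy; hence Verb.
That leaves exactly one tagging: Prep Verb Prep Prep Verb Verb Prep Verb.
Checking: rule 1 holds; rule 2 holds; rule 3 holds.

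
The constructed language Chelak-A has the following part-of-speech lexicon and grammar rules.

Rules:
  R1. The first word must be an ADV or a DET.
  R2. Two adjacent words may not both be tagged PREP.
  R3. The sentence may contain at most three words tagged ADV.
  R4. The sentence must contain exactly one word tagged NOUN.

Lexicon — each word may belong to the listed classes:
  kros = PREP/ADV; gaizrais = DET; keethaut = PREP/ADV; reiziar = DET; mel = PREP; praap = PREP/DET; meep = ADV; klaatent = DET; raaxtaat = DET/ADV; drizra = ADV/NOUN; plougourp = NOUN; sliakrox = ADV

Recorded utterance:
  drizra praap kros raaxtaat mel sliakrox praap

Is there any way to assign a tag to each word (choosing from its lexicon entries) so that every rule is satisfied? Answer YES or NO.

Candidates per position — 1:drizra {ADV,NOUN}; 2:praap {PREP,DET}; 3:kros {PREP,ADV}; 4:raaxtaat {DET,ADV}; 5:mel {PREP}; 6:sliakrox {ADV}; 7:praap {PREP,DET}.
Every candidate sequence violates at least one rule; no consistent tagging exists.

NO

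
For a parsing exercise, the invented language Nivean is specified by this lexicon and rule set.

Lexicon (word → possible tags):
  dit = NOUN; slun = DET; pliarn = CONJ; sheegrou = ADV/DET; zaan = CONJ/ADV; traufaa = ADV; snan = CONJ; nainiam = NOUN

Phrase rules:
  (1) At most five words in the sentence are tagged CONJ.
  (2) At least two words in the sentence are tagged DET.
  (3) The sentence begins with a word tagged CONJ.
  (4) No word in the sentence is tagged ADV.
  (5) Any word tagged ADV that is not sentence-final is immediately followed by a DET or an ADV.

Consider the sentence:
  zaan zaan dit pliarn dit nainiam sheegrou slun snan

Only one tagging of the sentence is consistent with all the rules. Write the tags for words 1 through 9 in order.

CONJ CONJ NOUN CONJ NOUN NOUN DET DET CONJ

Candidates per position — 1:zaan {CONJ,ADV}; 2:zaan {CONJ,ADV}; 3:dit {NOUN}; 4:pliarn {CONJ}; 5:dit {NOUN}; 6:nainiam {NOUN}; 7:sheegrou {ADV,DET}; 8:slun {DET}; 9:snan {CONJ}.
Position 1: ADV is ruled out by rule 3; that leaves CONJ.
Position 2: ADV is ruled out by rule 4; that leaves CONJ.
Position 7: ADV is ruled out by rule 2; that leaves DET.
The unique satisfying tagging is: CONJ CONJ NOUN CONJ NOUN NOUN DET DET CONJ.
Rule-by-rule: rule 1 satisfied; rule 2 satisfied; rule 3 satisfied; rule 4 satisfied; rule 5 satisfied.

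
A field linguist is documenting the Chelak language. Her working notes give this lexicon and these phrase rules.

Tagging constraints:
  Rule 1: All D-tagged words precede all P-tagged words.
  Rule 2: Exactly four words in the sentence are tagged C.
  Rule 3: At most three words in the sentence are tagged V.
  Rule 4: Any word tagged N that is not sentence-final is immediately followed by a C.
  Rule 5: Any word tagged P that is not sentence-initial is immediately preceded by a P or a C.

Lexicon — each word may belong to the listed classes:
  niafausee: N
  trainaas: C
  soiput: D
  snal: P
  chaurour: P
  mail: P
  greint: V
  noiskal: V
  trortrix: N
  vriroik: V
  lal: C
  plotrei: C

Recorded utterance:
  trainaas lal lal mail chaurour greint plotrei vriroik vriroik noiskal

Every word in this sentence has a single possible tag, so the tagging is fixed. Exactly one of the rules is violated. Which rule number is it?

3

Fixed tagging: C C C P P V C V V V.
Rule check: R1 ✓, R2 ✓, R3 ✗, R4 ✓, R5 ✓.
Only rule 3 fails.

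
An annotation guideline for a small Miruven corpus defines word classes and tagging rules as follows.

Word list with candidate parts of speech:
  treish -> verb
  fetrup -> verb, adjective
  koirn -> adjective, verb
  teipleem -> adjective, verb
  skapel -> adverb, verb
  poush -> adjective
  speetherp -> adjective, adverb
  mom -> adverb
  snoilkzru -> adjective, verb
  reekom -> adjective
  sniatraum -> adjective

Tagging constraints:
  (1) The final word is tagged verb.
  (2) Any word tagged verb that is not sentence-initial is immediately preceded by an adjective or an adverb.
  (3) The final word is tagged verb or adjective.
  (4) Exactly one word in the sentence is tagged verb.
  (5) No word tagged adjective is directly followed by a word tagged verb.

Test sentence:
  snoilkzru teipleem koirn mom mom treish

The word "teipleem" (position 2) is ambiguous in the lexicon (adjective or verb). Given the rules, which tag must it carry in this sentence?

Candidates per position — 1:snoilkzru {adjective,verb}; 2:teipleem {adjective,verb}; 3:koirn {adjective,verb}; 4:mom {adverb}; 5:mom {adverb}; 6:treish {verb}.
Position 1: verb is ruled out by rule 4; that leaves adjective.
Position 2: verb is ruled out by rule 4; that leaves adjective.
Position 3: verb is ruled out by rule 4; that leaves adjective.
That leaves exactly one tagging: adjective adjective adjective adverb adverb verb.
Check: rule 1 holds; rule 2 holds; rule 3 holds; rule 4 holds; rule 5 holds.

adjective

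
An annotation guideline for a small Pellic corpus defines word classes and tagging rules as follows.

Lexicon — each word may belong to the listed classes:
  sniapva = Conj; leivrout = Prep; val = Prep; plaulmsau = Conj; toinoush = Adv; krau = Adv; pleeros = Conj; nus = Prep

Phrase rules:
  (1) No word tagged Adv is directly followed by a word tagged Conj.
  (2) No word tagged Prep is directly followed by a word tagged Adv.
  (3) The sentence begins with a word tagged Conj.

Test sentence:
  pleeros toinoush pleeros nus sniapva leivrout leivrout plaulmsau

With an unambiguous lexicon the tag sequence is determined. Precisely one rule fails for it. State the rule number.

Fixed tagging: Conj Adv Conj Prep Conj Prep Prep Conj.
Checking each rule: R1 ✗, R2 ✓, R3 ✓.
Only rule 1 fails.

1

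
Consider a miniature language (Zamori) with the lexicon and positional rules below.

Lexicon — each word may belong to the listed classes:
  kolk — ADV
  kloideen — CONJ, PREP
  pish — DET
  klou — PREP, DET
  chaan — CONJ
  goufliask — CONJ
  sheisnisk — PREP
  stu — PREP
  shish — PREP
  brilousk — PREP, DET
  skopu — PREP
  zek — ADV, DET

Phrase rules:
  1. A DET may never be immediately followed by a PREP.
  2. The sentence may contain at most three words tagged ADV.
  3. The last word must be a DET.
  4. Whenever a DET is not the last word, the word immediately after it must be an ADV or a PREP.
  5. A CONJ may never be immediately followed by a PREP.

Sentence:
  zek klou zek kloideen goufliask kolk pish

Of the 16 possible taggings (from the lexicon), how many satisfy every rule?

4

Candidates per position — 1:zek {ADV,DET}; 2:klou {PREP,DET}; 3:zek {ADV,DET}; 4:kloideen {CONJ,PREP}; 5:goufliask {CONJ}; 6:kolk {ADV}; 7:pish {DET}.
There are 16 candidate sequences in total.
The sequences that satisfy every rule: ADV PREP ADV CONJ CONJ ADV DET; ADV PREP ADV PREP CONJ ADV DET; ADV DET ADV CONJ CONJ ADV DET; ADV DET ADV PREP CONJ ADV DET.
Count = 4.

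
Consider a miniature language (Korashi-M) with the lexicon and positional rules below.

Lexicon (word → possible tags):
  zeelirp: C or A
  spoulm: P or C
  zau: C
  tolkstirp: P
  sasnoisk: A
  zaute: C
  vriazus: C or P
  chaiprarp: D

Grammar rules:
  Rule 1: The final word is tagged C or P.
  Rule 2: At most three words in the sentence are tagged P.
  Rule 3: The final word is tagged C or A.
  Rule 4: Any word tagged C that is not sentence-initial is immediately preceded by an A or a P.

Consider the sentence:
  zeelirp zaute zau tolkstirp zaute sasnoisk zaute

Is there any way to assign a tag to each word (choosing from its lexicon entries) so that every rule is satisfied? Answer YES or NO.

Candidates per position — 1:zeelirp {C,A}; 2:zaute {C}; 3:zau {C}; 4:tolkstirp {P}; 5:zaute {C}; 6:sasnoisk {A}; 7:zaute {C}.
Rule 4 cannot be satisfied by any choice of tags from the lexicon.
So there is no consistent tagging.

NO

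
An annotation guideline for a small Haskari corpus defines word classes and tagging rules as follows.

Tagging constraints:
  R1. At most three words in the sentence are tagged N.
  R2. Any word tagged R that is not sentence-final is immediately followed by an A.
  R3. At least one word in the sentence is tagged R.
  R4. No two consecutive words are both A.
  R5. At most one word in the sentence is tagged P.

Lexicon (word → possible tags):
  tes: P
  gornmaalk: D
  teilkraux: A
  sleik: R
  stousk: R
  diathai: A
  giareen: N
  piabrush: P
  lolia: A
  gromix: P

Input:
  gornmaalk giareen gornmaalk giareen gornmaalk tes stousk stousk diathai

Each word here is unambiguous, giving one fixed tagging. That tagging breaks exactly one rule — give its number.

Fixed tagging: D N D N D P R R A.
Rule check: R1 pass, R2 fail, R3 pass, R4 pass, R5 pass.
Only rule 2 fails.

2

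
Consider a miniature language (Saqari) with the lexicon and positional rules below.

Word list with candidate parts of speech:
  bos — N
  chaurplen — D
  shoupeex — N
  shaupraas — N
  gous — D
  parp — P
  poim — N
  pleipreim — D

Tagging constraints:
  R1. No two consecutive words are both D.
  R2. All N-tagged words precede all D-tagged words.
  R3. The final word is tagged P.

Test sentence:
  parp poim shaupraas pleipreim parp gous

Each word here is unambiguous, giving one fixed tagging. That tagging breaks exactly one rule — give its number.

Fixed tagging: P N N D P D.
Rule check: R1 ok, R2 ok, R3 fails.
Only rule 3 fails.

3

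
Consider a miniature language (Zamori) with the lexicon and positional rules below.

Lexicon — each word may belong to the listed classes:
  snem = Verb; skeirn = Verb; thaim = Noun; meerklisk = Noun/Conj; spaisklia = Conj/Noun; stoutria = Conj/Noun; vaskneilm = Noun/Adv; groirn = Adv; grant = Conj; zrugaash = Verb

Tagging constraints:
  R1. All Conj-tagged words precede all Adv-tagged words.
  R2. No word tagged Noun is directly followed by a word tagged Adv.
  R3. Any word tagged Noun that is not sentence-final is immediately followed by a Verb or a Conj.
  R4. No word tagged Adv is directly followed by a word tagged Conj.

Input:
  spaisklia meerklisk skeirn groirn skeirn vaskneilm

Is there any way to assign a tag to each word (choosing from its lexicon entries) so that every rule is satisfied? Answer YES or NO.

YES

Candidates per position — 1:spaisklia {Conj,Noun}; 2:meerklisk {Noun,Conj}; 3:skeirn {Verb}; 4:groirn {Adv}; 5:skeirn {Verb}; 6:vaskneilm {Noun,Adv}.
One satisfying assignment: Noun Conj Verb Adv Verb Adv.
Checking: rule 1 ok; rule 2 ok; rule 3 ok; rule 4 ok.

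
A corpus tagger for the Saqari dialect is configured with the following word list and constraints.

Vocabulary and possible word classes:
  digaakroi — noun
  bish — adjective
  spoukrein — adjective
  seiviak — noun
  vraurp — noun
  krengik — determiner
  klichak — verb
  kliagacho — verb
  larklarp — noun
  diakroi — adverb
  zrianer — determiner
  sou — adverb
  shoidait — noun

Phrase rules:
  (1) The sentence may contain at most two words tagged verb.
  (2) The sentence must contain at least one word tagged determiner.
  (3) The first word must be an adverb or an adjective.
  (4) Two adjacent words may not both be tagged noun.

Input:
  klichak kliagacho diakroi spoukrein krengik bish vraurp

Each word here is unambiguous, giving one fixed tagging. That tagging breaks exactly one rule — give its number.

3

Fixed tagging: verb verb adverb adjective determiner adjective noun.
Checking each rule: R1 holds, R2 holds, R3 violated, R4 holds.
Only rule 3 fails.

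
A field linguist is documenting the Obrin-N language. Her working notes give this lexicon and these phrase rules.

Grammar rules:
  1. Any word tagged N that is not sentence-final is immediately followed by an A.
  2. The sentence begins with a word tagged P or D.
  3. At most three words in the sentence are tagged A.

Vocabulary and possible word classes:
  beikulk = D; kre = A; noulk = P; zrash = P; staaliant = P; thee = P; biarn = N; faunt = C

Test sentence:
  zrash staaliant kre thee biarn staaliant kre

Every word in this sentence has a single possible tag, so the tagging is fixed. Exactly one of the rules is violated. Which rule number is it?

Fixed tagging: P P A P N P A.
Rule check: R1 ✗, R2 ✓, R3 ✓.
Only rule 1 fails.

1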